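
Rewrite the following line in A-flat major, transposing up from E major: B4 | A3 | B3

Eb5 Db4 Eb4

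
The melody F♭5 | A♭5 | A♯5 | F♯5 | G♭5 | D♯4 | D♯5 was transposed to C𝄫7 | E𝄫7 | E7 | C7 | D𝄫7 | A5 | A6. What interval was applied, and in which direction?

Take the first pair: Fb5 → Cbb7. F to C spans 12 letter names, so the interval is some kind of twelfth.
Fb5 to Cbb7 is 18 semitones, which makes it a diminished twelfth; the second version is higher, so the direction is up.
Checking another pair — D#5 → A6 — gives the same interval.

up a diminished twelfth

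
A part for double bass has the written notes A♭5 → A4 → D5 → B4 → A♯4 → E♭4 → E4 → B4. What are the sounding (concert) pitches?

Written C4 on the double bass sounds as C3, a perfect octave lower; apply that shift to every note.
Ab5 to Ab4
A4 to A3
D5 to D4
B4 to B3
A#4 to A#3
Eb4 to Eb3
E4 to E3
B4 to B3

Ab4 A3 D4 B3 A#3 Eb3 E3 B3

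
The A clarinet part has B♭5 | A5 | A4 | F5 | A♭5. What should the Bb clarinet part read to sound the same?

A5 G#5 G#4 E5 G5

First find concert pitch: the A clarinet sounds a minor third below written, so B♭5 A5 A4 F5 A♭5 sounds G5 F#5 F#4 D5 F5.
Then write for Bb clarinet: it sounds a major second below written, so the part must be a major second above concert.
G5 → A5
F#5 → G#5
F#4 → G#4
D5 → E5
F5 → G5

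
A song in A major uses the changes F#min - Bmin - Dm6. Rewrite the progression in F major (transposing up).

Dmin Gmin Bbm6

A major up to F major is a minor sixth; each chord root moves by that interval while the quality stays the same.
F#min: root F# up a minor sixth → D, giving Dmin.
Bmin: root B up a minor sixth → G, giving Gmin.
Dm6: root D up a minor sixth → Bb, giving Bbm6.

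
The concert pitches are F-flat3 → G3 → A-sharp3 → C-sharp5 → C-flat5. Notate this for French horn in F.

The French horn in F sounds a perfect fifth below written, so the written part must be a perfect fifth above concert — transpose each note up.
Fb3 gives Cb4
G3 gives D4
A#3 gives E#4
C#5 gives G#5
Cb5 gives Gb5

Cb4 D4 E#4 G#5 Gb5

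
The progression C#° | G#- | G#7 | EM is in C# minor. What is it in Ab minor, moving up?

C# minor up to Ab minor is a diminished sixth; each chord root moves by that interval while the quality stays the same.
C#°: root C# up a diminished sixth → Ab, giving Ab°.
G#-: root G# up a diminished sixth → Eb, giving Eb-.
G#7: root G# up a diminished sixth → Eb, giving Eb7.
EM: root E up a diminished sixth → Cb, giving CbM.

Ab° Eb- Eb7 CbM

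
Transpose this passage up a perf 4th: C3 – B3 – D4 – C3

F3 E4 G4 F3

C3 gives F3
B3 gives E4
D4 gives G4
C3 gives F3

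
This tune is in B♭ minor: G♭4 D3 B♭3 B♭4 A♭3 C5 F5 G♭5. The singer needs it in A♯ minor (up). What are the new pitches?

F#5 C##4 A#4 A#5 G#4 B#5 E#6 F#6

From B♭ up to A♯ is an augmented seventh; apply that to each pitch.
Gb4 gives F#5
D3 gives C##4
Bb3 gives A#4
Bb4 gives A#5
Ab3 gives G#4
C5 gives B#5
F5 gives E#6
Gb5 gives F#6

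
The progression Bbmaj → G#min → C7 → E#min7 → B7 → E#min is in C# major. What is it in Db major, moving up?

Cbbmaj Abmin Dbb7 Fmin7 Cb7 Fmin

C# major up to Db major is a diminished second; each chord root moves by that interval while the quality stays the same.
Bbmaj: root Bb up a diminished second → Cbb, giving Cbbmaj.
G#min: root G# up a diminished second → Ab, giving Abmin.
C7: root C up a diminished second → Dbb, giving Dbb7.
E#min7: root E# up a diminished second → F, giving Fmin7.
B7: root B up a diminished second → Cb, giving Cb7.
E#min: root E# up a diminished second → F, giving Fmin.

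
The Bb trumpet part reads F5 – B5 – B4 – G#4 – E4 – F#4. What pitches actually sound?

Eb5 A5 A4 F#4 D4 E4

The Bb trumpet sounds a major second below written, so transpose each written note down a major second.
F5 -> Eb5
B5 -> A5
B4 -> A4
G#4 -> F#4
E4 -> D4
F#4 -> E4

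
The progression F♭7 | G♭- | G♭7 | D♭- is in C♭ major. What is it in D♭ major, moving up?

Gb7 Ab- Ab7 Eb-

C♭ major up to D♭ major is a major second; each chord root moves by that interval while the quality stays the same.
F♭7: root F♭ up a major second → Gb, giving Gb7.
G♭-: root G♭ up a major second → Ab, giving Ab-.
G♭7: root G♭ up a major second → Ab, giving Ab7.
D♭-: root D♭ up a major second → Eb, giving Eb-.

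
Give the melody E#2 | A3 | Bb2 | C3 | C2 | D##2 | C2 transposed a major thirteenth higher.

C##4 F#5 G4 A4 A3 B##3 A3

E#2: a thirteenth up reaches C, and 21 semitones makes it C##4.
A3: a thirteenth up reaches F, and 21 semitones makes it F#5.
Bb2: a thirteenth up reaches G, and 21 semitones makes it G4.
A major thirteenth up from C3 gives A4.
C2: a thirteenth up reaches A, and 21 semitones makes it A3.
D##2: a thirteenth up reaches B, and 21 semitones makes it B##3.
C2 up a major thirteenth is A3.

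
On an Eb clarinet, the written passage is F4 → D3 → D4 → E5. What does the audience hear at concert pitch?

Ab4 F3 F4 G5

Written C4 on the Eb clarinet sounds as Eb4, a minor third higher; apply that shift to every note.
F4 -> Ab4
D3 -> F3
D4 -> F4
E5 -> G5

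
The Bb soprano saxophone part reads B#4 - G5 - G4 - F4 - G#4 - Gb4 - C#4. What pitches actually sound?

Written C4 on the Bb soprano saxophone sounds as Bb3, a major second lower; apply that shift to every note.
B#4 -> A#4
G5 -> F5
G4 -> F4
F4 -> Eb4
G#4 -> F#4
Gb4 -> Fb4
C#4 -> B3

A#4 F5 F4 Eb4 F#4 Fb4 B3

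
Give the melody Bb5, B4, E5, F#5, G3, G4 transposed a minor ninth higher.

Bb5 → Cb7
B4 → C6
E5 → F6
F#5 → G6
G3 → Ab4
G4 → Ab5

Cb7 C6 F6 G6 Ab4 Ab5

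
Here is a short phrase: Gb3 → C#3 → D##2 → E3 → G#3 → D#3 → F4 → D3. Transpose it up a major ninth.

A major ninth up from Gb3 gives Ab4.
C#3 up a major ninth is D#4.
A major ninth up from D##2 gives E##3.
E3: a ninth up reaches F, and 14 semitones makes it F#4.
G#3: a ninth up reaches A, and 14 semitones makes it A#4.
A major ninth up from D#3 gives E#4.
F4 up a major ninth is G5.
D3: a ninth up reaches E, and 14 semitones makes it E4.

Ab4 D#4 E##3 F#4 A#4 E#4 G5 E4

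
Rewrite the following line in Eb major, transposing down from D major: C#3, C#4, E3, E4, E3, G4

D2 D3 F2 F3 F2 Ab3

From D down to Eb is a major seventh; apply that to each pitch.
C#3 to D2
C#4 to D3
E3 to F2
E4 to F3
E3 to F2
G4 to Ab3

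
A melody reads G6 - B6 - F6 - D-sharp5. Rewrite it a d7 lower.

A#5 C##6 G#5 E##4

G6 to A#5
B6 to C##6
F6 to G#5
D#5 to E##4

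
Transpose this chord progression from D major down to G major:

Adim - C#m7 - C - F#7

Ddim F#m7 F B7

D major down to G major is a perfect fifth; each chord root moves by that interval while the quality stays the same.
Adim: root A down a perfect fifth → D, giving Ddim.
C#m7: root C# down a perfect fifth → F#, giving F#m7.
C: root C down a perfect fifth → F, giving F.
F#7: root F# down a perfect fifth → B, giving B7.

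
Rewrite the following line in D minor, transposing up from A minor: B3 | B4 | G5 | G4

From A up to D is a perfect fourth; apply that to each pitch.
B3 -> E4
B4 -> E5
G5 -> C6
G4 -> C5

E4 E5 C6 C5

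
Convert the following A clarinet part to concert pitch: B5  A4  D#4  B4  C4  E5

G#5 F#4 B#3 G#4 A3 C#5

Written C4 on the A clarinet sounds as A3, a minor third lower; apply that shift to every note.
B5 to G#5
A4 to F#4
D#4 to B#3
B4 to G#4
C4 to A3
E5 to C#5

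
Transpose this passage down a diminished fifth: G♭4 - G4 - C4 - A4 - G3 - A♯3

Gb4 -> C4
G4 -> C#4
C4 -> F#3
A4 -> D#4
G3 -> C#3
A#3 -> D##3

C4 C#4 F#3 D#4 C#3 D##3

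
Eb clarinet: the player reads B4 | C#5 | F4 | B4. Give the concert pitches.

Written C4 on the Eb clarinet sounds as Eb4, a minor third higher; apply that shift to every note.
B4 gives D5
C#5 gives E5
F4 gives Ab4
B4 gives D5

D5 E5 Ab4 D5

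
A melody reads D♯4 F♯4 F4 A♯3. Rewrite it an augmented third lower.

Bb3 Db4 Dbb4 F3

An augmented third down from D#4 gives Bb3.
F#4 down an augmented third is Db4.
An augmented third down from F4 gives Dbb4.
An augmented third down from A#3 gives F3.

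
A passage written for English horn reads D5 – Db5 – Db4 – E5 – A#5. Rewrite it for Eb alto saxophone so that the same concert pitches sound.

E5 Eb5 Eb4 F#5 B#5

First find concert pitch: the English horn sounds a perfect fifth below written, so D5 Db5 Db4 E5 A#5 sounds G4 Gb4 Gb3 A4 D#5.
Then write for Eb alto saxophone: it sounds a major sixth below written, so the part must be a major sixth above concert.
G4 → E5
Gb4 → Eb5
Gb3 → Eb4
A4 → F#5
D#5 → B#5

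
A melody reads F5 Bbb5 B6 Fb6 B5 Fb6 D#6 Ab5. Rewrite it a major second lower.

Eb5 Abb5 A6 Ebb6 A5 Ebb6 C#6 Gb5

F5 to Eb5
Bbb5 to Abb5
B6 to A6
Fb6 to Ebb6
B5 to A5
Fb6 to Ebb6
D#6 to C#6
Ab5 to Gb5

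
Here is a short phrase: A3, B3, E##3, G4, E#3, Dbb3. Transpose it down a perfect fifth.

A3 down a perfect fifth is D3.
A perfect fifth down from B3 gives E3.
A perfect fifth down from E##3 gives A##2.
A perfect fifth down from G4 gives C4.
E#3 down a perfect fifth is A#2.
A perfect fifth down from Dbb3 gives Gbb2.

D3 E3 A##2 C4 A#2 Gbb2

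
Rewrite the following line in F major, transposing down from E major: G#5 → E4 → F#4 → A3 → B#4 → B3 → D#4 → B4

From E down to F is a major seventh; apply that to each pitch.
G#5 -> A4
E4 -> F3
F#4 -> G3
A3 -> Bb2
B#4 -> C#4
B3 -> C3
D#4 -> E3
B4 -> C4

A4 F3 G3 Bb2 C#4 C3 E3 C4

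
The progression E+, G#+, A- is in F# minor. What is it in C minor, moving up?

Bb+ D+ Eb-

F# minor up to C minor is a diminished fifth; each chord root moves by that interval while the quality stays the same.
E+: root E up a diminished fifth → Bb, giving Bb+.
G#+: root G# up a diminished fifth → D, giving D+.
A-: root A up a diminished fifth → Eb, giving Eb-.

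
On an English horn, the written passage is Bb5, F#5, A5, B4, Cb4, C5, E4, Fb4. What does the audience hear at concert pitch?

Eb5 B4 D5 E4 Fb3 F4 A3 Bbb3

Written C4 on the English horn sounds as F3, a perfect fifth lower; apply that shift to every note.
Bb5 -> Eb5
F#5 -> B4
A5 -> D5
B4 -> E4
Cb4 -> Fb3
C5 -> F4
E4 -> A3
Fb4 -> Bbb3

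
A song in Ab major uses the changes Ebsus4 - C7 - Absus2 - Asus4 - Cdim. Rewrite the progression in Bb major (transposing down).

Fsus4 D7 Bbsus2 Bsus4 Ddim

Ab major down to Bb major is a minor seventh; each chord root moves by that interval while the quality stays the same.
Ebsus4: root Eb down a minor seventh → F, giving Fsus4.
C7: root C down a minor seventh → D, giving D7.
Absus2: root Ab down a minor seventh → Bb, giving Bbsus2.
Asus4: root A down a minor seventh → B, giving Bsus4.
Cdim: root C down a minor seventh → D, giving Ddim.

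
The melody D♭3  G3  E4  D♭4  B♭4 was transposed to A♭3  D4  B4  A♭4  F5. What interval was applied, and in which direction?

up a perfect fifth

From Db3 to Ab3 is 5 letter names — a fifth of some quality.
Db3 to Ab3 is 7 semitones, which makes it a perfect fifth; the second version is higher, so the direction is up.
Checking another pair — Bb4 → F5 — gives the same interval.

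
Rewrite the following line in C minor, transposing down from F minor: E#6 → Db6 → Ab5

B#5 Ab5 Eb5

F minor to C minor down is a perfect fourth, so every note moves down by that interval.
E#6 becomes B#5
Db6 becomes Ab5
Ab5 becomes Eb5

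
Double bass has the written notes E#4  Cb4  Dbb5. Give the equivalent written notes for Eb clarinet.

C##3 Ab2 Bbb3

First find concert pitch: the double bass sounds a perfect octave below written, so E#4 Cb4 Dbb5 sounds E#3 Cb3 Dbb4.
Then write for Eb clarinet: it sounds a minor third above written, so the part must be a minor third below concert.
E#3 → C##3
Cb3 → Ab2
Dbb4 → Bbb3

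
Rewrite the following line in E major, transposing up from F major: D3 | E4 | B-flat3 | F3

C#4 D#5 A4 E4

F major to E major up is a major seventh, so every note moves up by that interval.
D3 -> C#4
E4 -> D#5
Bb3 -> A4
F3 -> E4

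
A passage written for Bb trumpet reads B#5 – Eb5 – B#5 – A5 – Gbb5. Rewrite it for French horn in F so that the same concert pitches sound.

E#6 Ab5 E#6 D6 Cbb6

First find concert pitch: the Bb trumpet sounds a major second below written, so B#5 Eb5 B#5 A5 Gbb5 sounds A#5 Db5 A#5 G5 Fbb5.
Then write for French horn in F: it sounds a perfect fifth below written, so the part must be a perfect fifth above concert.
A#5 → E#6
Db5 → Ab5
A#5 → E#6
G5 → D6
Fbb5 → Cbb6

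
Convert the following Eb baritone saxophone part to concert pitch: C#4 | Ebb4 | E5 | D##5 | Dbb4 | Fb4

Written C4 on the Eb baritone saxophone sounds as Eb2, a major thirteenth lower; apply that shift to every note.
C#4 to E2
Ebb4 to Gbb2
E5 to G3
D##5 to F##3
Dbb4 to Fbb2
Fb4 to Abb2

E2 Gbb2 G3 F##3 Fbb2 Abb2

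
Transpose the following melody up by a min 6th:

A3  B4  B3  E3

A3 -> F4
B4 -> G5
B3 -> G4
E3 -> C4

F4 G5 G4 C4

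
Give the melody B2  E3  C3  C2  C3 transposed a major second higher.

B2 -> C#3
E3 -> F#3
C3 -> D3
C2 -> D2
C3 -> D3

C#3 F#3 D3 D2 D3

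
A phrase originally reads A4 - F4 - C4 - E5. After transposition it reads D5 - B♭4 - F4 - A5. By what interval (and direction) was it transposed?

up a perfect fourth

From A4 to D5 is 4 letter names — a fourth of some quality.
A4 to D5 is 5 semitones, which makes it a perfect fourth; the second version is higher, so the direction is up.
Checking another pair — E5 → A5 — gives the same interval.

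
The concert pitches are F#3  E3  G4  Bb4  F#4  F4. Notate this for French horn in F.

C#4 B3 D5 F5 C#5 C5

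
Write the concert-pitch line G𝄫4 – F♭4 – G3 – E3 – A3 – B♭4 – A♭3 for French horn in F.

The French horn in F sounds a perfect fifth below written, so the written part must be a perfect fifth above concert — transpose each note up.
Gbb4 → Dbb5
Fb4 → Cb5
G3 → D4
E3 → B3
A3 → E4
Bb4 → F5
Ab3 → Eb4

Dbb5 Cb5 D4 B3 E4 F5 Eb4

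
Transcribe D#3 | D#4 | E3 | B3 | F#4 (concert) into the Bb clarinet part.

E#3 E#4 F#3 C#4 G#4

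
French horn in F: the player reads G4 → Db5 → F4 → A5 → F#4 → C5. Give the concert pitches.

Written C4 on the French horn in F sounds as F3, a perfect fifth lower; apply that shift to every note.
G4 gives C4
Db5 gives Gb4
F4 gives Bb3
A5 gives D5
F#4 gives B3
C5 gives F4

C4 Gb4 Bb3 D5 B3 F4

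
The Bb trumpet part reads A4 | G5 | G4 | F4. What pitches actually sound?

G4 F5 F4 Eb4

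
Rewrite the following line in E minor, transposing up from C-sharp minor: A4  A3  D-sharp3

C5 C4 F#3

C-sharp minor to E minor up is a minor third, so every note moves up by that interval.
A4 -> C5
A3 -> C4
D#3 -> F#3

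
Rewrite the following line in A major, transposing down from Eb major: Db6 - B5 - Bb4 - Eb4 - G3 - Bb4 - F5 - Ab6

G5 E#5 E4 A3 C#3 E4 B4 D6

Eb major to A major down is a diminished fifth, so every note moves down by that interval.
Db6 becomes G5
B5 becomes E#5
Bb4 becomes E4
Eb4 becomes A3
G3 becomes C#3
Bb4 becomes E4
F5 becomes B4
Ab6 becomes D6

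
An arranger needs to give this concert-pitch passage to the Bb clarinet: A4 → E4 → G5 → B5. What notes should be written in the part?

B4 F#4 A5 C#6

Written C4 sounds as Bb3 on the Bb clarinet, so concert pitches are written a major second up.
A4 gives B4
E4 gives F#4
G5 gives A5
B5 gives C#6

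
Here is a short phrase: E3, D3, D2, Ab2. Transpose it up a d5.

Bb3 Ab3 Ab2 Ebb3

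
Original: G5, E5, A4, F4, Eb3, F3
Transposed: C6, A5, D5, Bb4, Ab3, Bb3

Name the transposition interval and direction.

up a perfect fourth

From G5 to C6 is 4 letter names — a fourth of some quality.
G5 to C6 is 5 semitones, which makes it a perfect fourth; the second version is higher, so the direction is up.
Checking another pair — F3 → Bb3 — gives the same interval.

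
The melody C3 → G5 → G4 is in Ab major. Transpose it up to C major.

E3 B5 B4

From Ab up to C is a major third; apply that to each pitch.
C3 to E3
G5 to B5
G4 to B4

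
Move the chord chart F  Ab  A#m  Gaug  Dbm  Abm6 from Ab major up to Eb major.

C Eb E#m Daug Abm Ebm6

Ab major up to Eb major is a perfect fifth; each chord root moves by that interval while the quality stays the same.
F: root F up a perfect fifth → C, giving C.
Ab: root Ab up a perfect fifth → Eb, giving Eb.
A#m: root A# up a perfect fifth → E#, giving E#m.
Gaug: root G up a perfect fifth → D, giving Daug.
Dbm: root Db up a perfect fifth → Ab, giving Abm.
Abm6: root Ab up a perfect fifth → Eb, giving Ebm6.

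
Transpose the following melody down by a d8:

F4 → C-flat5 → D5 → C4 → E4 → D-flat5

F#3 C4 D#4 C#3 E#3 D4

F4: an octave down reaches F, and 11 semitones makes it F#3.
Cb5 down a diminished octave is C4.
A diminished octave down from D5 gives D#4.
C4: an octave down reaches C, and 11 semitones makes it C#3.
E4 down a diminished octave is E#3.
Db5 down a diminished octave is D4.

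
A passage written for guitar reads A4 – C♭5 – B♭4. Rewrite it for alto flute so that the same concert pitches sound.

First find concert pitch: the guitar sounds a perfect octave below written, so A4 C♭5 B♭4 sounds A3 Cb4 Bb3.
Then write for alto flute: it sounds a perfect fourth below written, so the part must be a perfect fourth above concert.
A3 → D4
Cb4 → Fb4
Bb3 → Eb4

D4 Fb4 Eb4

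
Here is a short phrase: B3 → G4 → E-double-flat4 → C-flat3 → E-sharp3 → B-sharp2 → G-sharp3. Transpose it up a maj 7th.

B3 up a major seventh is A#4.
G4 up a major seventh is F#5.
A major seventh up from Ebb4 gives Db5.
A major seventh up from Cb3 gives Bb3.
E#3 up a major seventh is D##4.
A major seventh up from B#2 gives A##3.
A major seventh up from G#3 gives F##4.

A#4 F#5 Db5 Bb3 D##4 A##3 F##4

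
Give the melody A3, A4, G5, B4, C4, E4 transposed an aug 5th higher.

An augmented fifth up from A3 gives E#4.
An augmented fifth up from A4 gives E#5.
An augmented fifth up from G5 gives D#6.
B4: a fifth up reaches F, and 8 semitones makes it F##5.
An augmented fifth up from C4 gives G#4.
E4: a fifth up reaches B, and 8 semitones makes it B#4.

E#4 E#5 D#6 F##5 G#4 B#4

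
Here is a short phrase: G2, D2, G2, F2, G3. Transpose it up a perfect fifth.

G2 becomes D3
D2 becomes A2
G2 becomes D3
F2 becomes C3
G3 becomes D4

D3 A2 D3 C3 D4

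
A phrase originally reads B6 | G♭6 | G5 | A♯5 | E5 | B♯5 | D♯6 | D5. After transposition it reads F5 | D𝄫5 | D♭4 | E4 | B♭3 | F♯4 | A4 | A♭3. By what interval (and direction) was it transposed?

down an augmented eleventh

Take the first pair: B6 → F5. B to F spans 11 letter names, so the interval is some kind of eleventh.
F5 to B6 is 18 semitones, which makes it an augmented eleventh; the second version is lower, so the direction is down.
Checking another pair — D5 → Ab3 — gives the same interval.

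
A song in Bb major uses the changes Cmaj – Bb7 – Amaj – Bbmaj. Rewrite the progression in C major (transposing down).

Dmaj C7 Bmaj Cmaj

Bb major down to C major is a minor seventh; each chord root moves by that interval while the quality stays the same.
Cmaj: root C down a minor seventh → D, giving Dmaj.
Bb7: root Bb down a minor seventh → C, giving C7.
Amaj: root A down a minor seventh → B, giving Bmaj.
Bbmaj: root Bb down a minor seventh → C, giving Cmaj.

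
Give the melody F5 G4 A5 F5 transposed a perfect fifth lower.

F5 down a perfect fifth is Bb4.
G4: a fifth down reaches C, and 7 semitones makes it C4.
A5 down a perfect fifth is D5.
F5: a fifth down reaches B, and 7 semitones makes it Bb4.

Bb4 C4 D5 Bb4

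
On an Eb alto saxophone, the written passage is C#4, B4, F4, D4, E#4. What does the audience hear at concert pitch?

The Eb alto saxophone sounds a major sixth below written, so transpose each written note down a major sixth.
C#4 gives E3
B4 gives D4
F4 gives Ab3
D4 gives F3
E#4 gives G#3

E3 D4 Ab3 F3 G#3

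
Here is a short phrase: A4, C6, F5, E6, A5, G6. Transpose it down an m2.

A4 gives G#4
C6 gives B5
F5 gives E5
E6 gives D#6
A5 gives G#5
G6 gives F#6

G#4 B5 E5 D#6 G#5 F#6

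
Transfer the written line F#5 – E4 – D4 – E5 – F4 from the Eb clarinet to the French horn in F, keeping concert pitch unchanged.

E6 D5 C5 D6 Eb5

First find concert pitch: the Eb clarinet sounds a minor third above written, so F#5 E4 D4 E5 F4 sounds A5 G4 F4 G5 Ab4.
Then write for French horn in F: it sounds a perfect fifth below written, so the part must be a perfect fifth above concert.
A5 → E6
G4 → D5
F4 → C5
G5 → D6
Ab4 → Eb5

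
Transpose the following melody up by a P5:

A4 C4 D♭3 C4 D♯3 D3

E5 G4 Ab3 G4 A#3 A3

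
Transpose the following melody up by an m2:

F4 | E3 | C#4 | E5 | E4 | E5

F4 up a minor second is Gb4.
E3: a second up reaches F, and 1 semitone makes it F3.
A minor second up from C#4 gives D4.
A minor second up from E5 gives F5.
E4 up a minor second is F4.
E5: a second up reaches F, and 1 semitone makes it F5.

Gb4 F3 D4 F5 F4 F5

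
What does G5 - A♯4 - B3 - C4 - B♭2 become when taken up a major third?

B5 C##5 D#4 E4 D3

G5 to B5
A#4 to C##5
B3 to D#4
C4 to E4
Bb2 to D3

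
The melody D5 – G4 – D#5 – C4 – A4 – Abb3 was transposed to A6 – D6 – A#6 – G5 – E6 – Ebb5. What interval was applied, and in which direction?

up a perfect twelfth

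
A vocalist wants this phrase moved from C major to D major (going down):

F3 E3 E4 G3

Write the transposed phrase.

C major to D major down is a minor seventh, so every note moves down by that interval.
F3 becomes G2
E3 becomes F#2
E4 becomes F#3
G3 becomes A2

G2 F#2 F#3 A2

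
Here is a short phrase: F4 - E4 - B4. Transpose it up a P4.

Bb4 A4 E5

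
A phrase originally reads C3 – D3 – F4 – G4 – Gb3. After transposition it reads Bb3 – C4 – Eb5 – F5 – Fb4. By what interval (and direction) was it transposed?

From C3 to Bb3 is 7 letter names — a seventh of some quality.
C3 to Bb3 is 10 semitones, which makes it a minor seventh; the second version is higher, so the direction is up.
Checking another pair — Gb3 → Fb4 — gives the same interval.

up a minor seventh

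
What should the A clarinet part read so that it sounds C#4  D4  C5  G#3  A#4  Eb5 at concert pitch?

E4 F4 Eb5 B3 C#5 Gb5

Written C4 sounds as A3 on the A clarinet, so concert pitches are written a minor third up.
C#4 -> E4
D4 -> F4
C5 -> Eb5
G#3 -> B3
A#4 -> C#5
Eb5 -> Gb5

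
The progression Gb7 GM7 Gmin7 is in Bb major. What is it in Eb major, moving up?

Cb7 CM7 Cmin7

Bb major up to Eb major is a perfect fourth; each chord root moves by that interval while the quality stays the same.
Gb7: root Gb up a perfect fourth → Cb, giving Cb7.
GM7: root G up a perfect fourth → C, giving CM7.
Gmin7: root G up a perfect fourth → C, giving Cmin7.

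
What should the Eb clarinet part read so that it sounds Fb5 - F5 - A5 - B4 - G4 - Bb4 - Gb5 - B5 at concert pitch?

Db5 D5 F#5 G#4 E4 G4 Eb5 G#5

Written C4 sounds as Eb4 on the Eb clarinet, so concert pitches are written a minor third down.
Fb5 gives Db5
F5 gives D5
A5 gives F#5
B4 gives G#4
G4 gives E4
Bb4 gives G4
Gb5 gives Eb5
B5 gives G#5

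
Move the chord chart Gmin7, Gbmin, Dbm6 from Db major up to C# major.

F##min7 F#min C#m6

Db major up to C# major is an augmented seventh; each chord root moves by that interval while the quality stays the same.
Gmin7: root G up an augmented seventh → F##, giving F##min7.
Gbmin: root Gb up an augmented seventh → F#, giving F#min.
Dbm6: root Db up an augmented seventh → C#, giving C#m6.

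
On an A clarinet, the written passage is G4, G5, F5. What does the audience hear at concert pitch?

Written C4 on the A clarinet sounds as A3, a minor third lower; apply that shift to every note.
G4 gives E4
G5 gives E5
F5 gives D5

E4 E5 D5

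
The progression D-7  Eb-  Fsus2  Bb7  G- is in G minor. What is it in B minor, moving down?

G minor down to B minor is a minor sixth; each chord root moves by that interval while the quality stays the same.
D-7: root D down a minor sixth → F#, giving F#-7.
Eb-: root Eb down a minor sixth → G, giving G-.
Fsus2: root F down a minor sixth → A, giving Asus2.
Bb7: root Bb down a minor sixth → D, giving D7.
G-: root G down a minor sixth → B, giving B-.

F#-7 G- Asus2 D7 B-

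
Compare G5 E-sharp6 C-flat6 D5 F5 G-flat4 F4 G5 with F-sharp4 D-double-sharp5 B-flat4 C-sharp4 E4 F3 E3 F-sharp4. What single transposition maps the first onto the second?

From G5 to F#4 is 9 letter names — a ninth of some quality.
F#4 to G5 is 13 semitones, which makes it a minor ninth; the second version is lower, so the direction is down.
Checking another pair — G5 → F#4 — gives the same interval.

down a minor ninth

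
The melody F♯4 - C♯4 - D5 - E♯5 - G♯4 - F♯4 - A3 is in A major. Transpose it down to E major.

C#4 G#3 A4 B#4 D#4 C#4 E3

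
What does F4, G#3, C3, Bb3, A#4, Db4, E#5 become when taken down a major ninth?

F4 -> Eb3
G#3 -> F#2
C3 -> Bb1
Bb3 -> Ab2
A#4 -> G#3
Db4 -> Cb3
E#5 -> D#4

Eb3 F#2 Bb1 Ab2 G#3 Cb3 D#4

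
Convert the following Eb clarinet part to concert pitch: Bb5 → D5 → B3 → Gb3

Db6 F5 D4 Bbb3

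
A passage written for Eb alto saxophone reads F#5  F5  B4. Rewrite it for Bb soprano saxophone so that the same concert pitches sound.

First find concert pitch: the Eb alto saxophone sounds a major sixth below written, so F#5 F5 B4 sounds A4 Ab4 D4.
Then write for Bb soprano saxophone: it sounds a major second below written, so the part must be a major second above concert.
A4 → B4
Ab4 → Bb4
D4 → E4

B4 Bb4 E4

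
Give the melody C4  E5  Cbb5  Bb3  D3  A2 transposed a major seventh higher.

B4 D#6 Bbb5 A4 C#4 G#3

C4: a seventh up reaches B, and 11 semitones makes it B4.
E5 up a major seventh is D#6.
Cbb5 up a major seventh is Bbb5.
A major seventh up from Bb3 gives A4.
D3 up a major seventh is C#4.
A2 up a major seventh is G#3.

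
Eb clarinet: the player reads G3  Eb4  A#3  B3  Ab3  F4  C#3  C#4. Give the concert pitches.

Bb3 Gb4 C#4 D4 Cb4 Ab4 E3 E4

The Eb clarinet sounds a minor third above written, so transpose each written note up a minor third.
G3 to Bb3
Eb4 to Gb4
A#3 to C#4
B3 to D4
Ab3 to Cb4
F4 to Ab4
C#3 to E3
C#4 to E4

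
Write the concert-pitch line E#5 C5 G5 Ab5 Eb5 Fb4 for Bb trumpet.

The Bb trumpet sounds a major second below written, so the written part must be a major second above concert — transpose each note up.
E#5 becomes F##5
C5 becomes D5
G5 becomes A5
Ab5 becomes Bb5
Eb5 becomes F5
Fb4 becomes Gb4

F##5 D5 A5 Bb5 F5 Gb4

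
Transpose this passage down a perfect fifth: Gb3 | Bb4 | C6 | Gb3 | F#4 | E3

Gb3: a fifth down reaches C, and 7 semitones makes it Cb3.
Bb4: a fifth down reaches E, and 7 semitones makes it Eb4.
A perfect fifth down from C6 gives F5.
Gb3 down a perfect fifth is Cb3.
F#4 down a perfect fifth is B3.
A perfect fifth down from E3 gives A2.

Cb3 Eb4 F5 Cb3 B3 A2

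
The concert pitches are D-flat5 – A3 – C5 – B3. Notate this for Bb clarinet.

Eb5 B3 D5 C#4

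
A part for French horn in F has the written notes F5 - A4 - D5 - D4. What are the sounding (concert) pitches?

Bb4 D4 G4 G3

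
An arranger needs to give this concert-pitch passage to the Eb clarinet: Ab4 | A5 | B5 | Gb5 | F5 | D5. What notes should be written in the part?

F4 F#5 G#5 Eb5 D5 B4

The Eb clarinet sounds a minor third above written, so the written part must be a minor third below concert — transpose each note down.
Ab4 to F4
A5 to F#5
B5 to G#5
Gb5 to Eb5
F5 to D5
D5 to B4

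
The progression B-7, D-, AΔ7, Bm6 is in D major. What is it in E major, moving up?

C#-7 E- BΔ7 C#m6

D major up to E major is a major second; each chord root moves by that interval while the quality stays the same.
B-7: root B up a major second → C#, giving C#-7.
D-: root D up a major second → E, giving E-.
AΔ7: root A up a major second → B, giving BΔ7.
Bm6: root B up a major second → C#, giving C#m6.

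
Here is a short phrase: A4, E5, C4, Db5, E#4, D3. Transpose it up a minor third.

C5 G5 Eb4 Fb5 G#4 F3

A minor third up from A4 gives C5.
A minor third up from E5 gives G5.
C4 up a minor third is Eb4.
Db5: a third up reaches F, and 3 semitones makes it Fb5.
E#4 up a minor third is G#4.
D3: a third up reaches F, and 3 semitones makes it F3.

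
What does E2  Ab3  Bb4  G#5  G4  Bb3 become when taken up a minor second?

F2 Bbb3 Cb5 A5 Ab4 Cb4

E2 -> F2
Ab3 -> Bbb3
Bb4 -> Cb5
G#5 -> A5
G4 -> Ab4
Bb3 -> Cb4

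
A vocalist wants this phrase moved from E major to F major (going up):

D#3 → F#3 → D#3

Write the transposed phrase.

E major to F major up is a minor second, so every note moves up by that interval.
D#3 to E3
F#3 to G3
D#3 to E3

E3 G3 E3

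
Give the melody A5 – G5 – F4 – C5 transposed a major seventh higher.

A5 -> G#6
G5 -> F#6
F4 -> E5
C5 -> B5

G#6 F#6 E5 B5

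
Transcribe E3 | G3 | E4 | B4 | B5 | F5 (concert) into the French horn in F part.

B3 D4 B4 F#5 F#6 C6

Written C4 sounds as F3 on the French horn in F, so concert pitches are written a perfect fifth up.
E3 → B3
G3 → D4
E4 → B4
B4 → F#5
B5 → F#6
F5 → C6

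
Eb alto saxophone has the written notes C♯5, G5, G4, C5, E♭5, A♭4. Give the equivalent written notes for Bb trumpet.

F#4 C5 C4 F4 Ab4 Db4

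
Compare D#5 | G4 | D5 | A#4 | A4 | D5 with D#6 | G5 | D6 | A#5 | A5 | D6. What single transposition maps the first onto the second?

up a perfect octave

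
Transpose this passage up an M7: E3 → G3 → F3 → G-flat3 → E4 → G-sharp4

D#4 F#4 E4 F4 D#5 F##5

E3 becomes D#4
G3 becomes F#4
F3 becomes E4
Gb3 becomes F4
E4 becomes D#5
G#4 becomes F##5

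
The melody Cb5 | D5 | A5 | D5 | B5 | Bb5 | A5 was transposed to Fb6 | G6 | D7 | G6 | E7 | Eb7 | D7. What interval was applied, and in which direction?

Take the first pair: Cb5 → Fb6. C to F spans 11 letter names, so the interval is some kind of eleventh.
Cb5 to Fb6 is 17 semitones, which makes it a perfect eleventh; the second version is higher, so the direction is up.
Checking another pair — A5 → D7 — gives the same interval.

up a perfect eleventh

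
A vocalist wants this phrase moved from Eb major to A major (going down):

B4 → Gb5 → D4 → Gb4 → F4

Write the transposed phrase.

E#4 C5 G#3 C4 B3

Eb major to A major down is a diminished fifth, so every note moves down by that interval.
B4 -> E#4
Gb5 -> C5
D4 -> G#3
Gb4 -> C4
F4 -> B3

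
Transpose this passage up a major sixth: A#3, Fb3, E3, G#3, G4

F##4 Db4 C#4 E#4 E5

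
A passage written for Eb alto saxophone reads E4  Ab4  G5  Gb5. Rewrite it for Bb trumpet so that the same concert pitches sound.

First find concert pitch: the Eb alto saxophone sounds a major sixth below written, so E4 Ab4 G5 Gb5 sounds G3 Cb4 Bb4 Bbb4.
Then write for Bb trumpet: it sounds a major second below written, so the part must be a major second above concert.
G3 → A3
Cb4 → Db4
Bb4 → C5
Bbb4 → Cb5

A3 Db4 C5 Cb5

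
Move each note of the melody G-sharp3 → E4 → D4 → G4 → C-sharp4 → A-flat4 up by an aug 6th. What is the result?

E##4 C##5 B#4 E#5 A##4 F#5

G#3 to E##4
E4 to C##5
D4 to B#4
G4 to E#5
C#4 to A##4
Ab4 to F#5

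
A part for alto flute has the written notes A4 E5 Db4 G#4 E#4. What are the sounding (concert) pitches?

E4 B4 Ab3 D#4 B#3

Written C4 on the alto flute sounds as G3, a perfect fourth lower; apply that shift to every note.
A4 becomes E4
E5 becomes B4
Db4 becomes Ab3
G#4 becomes D#4
E#4 becomes B#3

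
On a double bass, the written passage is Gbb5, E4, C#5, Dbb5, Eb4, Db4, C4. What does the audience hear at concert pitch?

Written C4 on the double bass sounds as C3, a perfect octave lower; apply that shift to every note.
Gbb5 becomes Gbb4
E4 becomes E3
C#5 becomes C#4
Dbb5 becomes Dbb4
Eb4 becomes Eb3
Db4 becomes Db3
C4 becomes C3

Gbb4 E3 C#4 Dbb4 Eb3 Db3 C3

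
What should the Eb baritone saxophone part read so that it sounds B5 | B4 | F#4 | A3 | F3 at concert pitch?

G#7 G#6 D#6 F#5 D5

The Eb baritone saxophone sounds a major thirteenth below written, so the written part must be a major thirteenth above concert — transpose each note up.
B5 gives G#7
B4 gives G#6
F#4 gives D#6
A3 gives F#5
F3 gives D5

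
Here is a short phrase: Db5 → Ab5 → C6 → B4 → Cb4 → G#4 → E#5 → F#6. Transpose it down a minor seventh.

Eb4 Bb4 D5 C#4 Db3 A#3 F##4 G#5

Db5 down a minor seventh is Eb4.
Ab5 down a minor seventh is Bb4.
A minor seventh down from C6 gives D5.
B4: a seventh down reaches C, and 10 semitones makes it C#4.
Cb4 down a minor seventh is Db3.
G#4 down a minor seventh is A#3.
E#5: a seventh down reaches F, and 10 semitones makes it F##4.
F#6 down a minor seventh is G#5.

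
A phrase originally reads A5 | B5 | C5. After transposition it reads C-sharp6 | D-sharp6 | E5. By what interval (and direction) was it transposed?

Take the first pair: A5 → C#6. A to C spans 3 letter names, so the interval is some kind of third.
A5 to C#6 is 4 semitones, which makes it a major third; the second version is higher, so the direction is up.
Checking another pair — C5 → E5 — gives the same interval.

up a major third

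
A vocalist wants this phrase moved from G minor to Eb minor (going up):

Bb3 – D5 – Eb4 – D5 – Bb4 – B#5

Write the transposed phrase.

From G up to Eb is a minor sixth; apply that to each pitch.
Bb3 to Gb4
D5 to Bb5
Eb4 to Cb5
D5 to Bb5
Bb4 to Gb5
B#5 to G#6

Gb4 Bb5 Cb5 Bb5 Gb5 G#6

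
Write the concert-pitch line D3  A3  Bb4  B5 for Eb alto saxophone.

Written C4 sounds as Eb3 on the Eb alto saxophone, so concert pitches are written a major sixth up.
D3 gives B3
A3 gives F#4
Bb4 gives G5
B5 gives G#6

B3 F#4 G5 G#6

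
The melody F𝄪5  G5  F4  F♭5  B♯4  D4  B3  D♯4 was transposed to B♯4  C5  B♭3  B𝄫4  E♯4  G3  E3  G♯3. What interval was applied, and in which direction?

down a perfect fifth

From F##5 to B#4 is 5 letter names — a fifth of some quality.
B#4 to F##5 is 7 semitones, which makes it a perfect fifth; the second version is lower, so the direction is down.
Checking another pair — D#4 → G#3 — gives the same interval.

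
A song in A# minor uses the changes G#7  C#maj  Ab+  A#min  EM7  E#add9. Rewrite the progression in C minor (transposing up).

Bb7 Ebmaj Cbb+ Cmin GbM7 Gadd9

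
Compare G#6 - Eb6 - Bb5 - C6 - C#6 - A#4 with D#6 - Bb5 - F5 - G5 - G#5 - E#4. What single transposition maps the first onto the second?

Take the first pair: G#6 → D#6. G to D spans 4 letter names, so the interval is some kind of fourth.
D#6 to G#6 is 5 semitones, which makes it a perfect fourth; the second version is lower, so the direction is down.
Checking another pair — A#4 → E#4 — gives the same interval.

down a perfect fourth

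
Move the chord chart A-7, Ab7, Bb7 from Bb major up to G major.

F#-7 F7 G7

Bb major up to G major is a major sixth; each chord root moves by that interval while the quality stays the same.
A-7: root A up a major sixth → F#, giving F#-7.
Ab7: root Ab up a major sixth → F, giving F7.
Bb7: root Bb up a major sixth → G, giving G7.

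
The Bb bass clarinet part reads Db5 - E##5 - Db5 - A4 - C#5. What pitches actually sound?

Cb4 D##4 Cb4 G3 B3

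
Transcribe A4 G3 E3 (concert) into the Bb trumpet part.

The Bb trumpet sounds a major second below written, so the written part must be a major second above concert — transpose each note up.
A4 becomes B4
G3 becomes A3
E3 becomes F#3

B4 A3 F#3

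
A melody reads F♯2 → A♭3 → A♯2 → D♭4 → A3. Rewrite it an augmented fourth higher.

B#2 D4 D##3 G4 D#4

F#2 up an augmented fourth is B#2.
Ab3: a fourth up reaches D, and 6 semitones makes it D4.
A#2: a fourth up reaches D, and 6 semitones makes it D##3.
An augmented fourth up from Db4 gives G4.
A3: a fourth up reaches D, and 6 semitones makes it D#4.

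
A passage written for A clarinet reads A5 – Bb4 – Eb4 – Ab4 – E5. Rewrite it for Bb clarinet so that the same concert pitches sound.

G#5 A4 D4 G4 D#5

First find concert pitch: the A clarinet sounds a minor third below written, so A5 Bb4 Eb4 Ab4 E5 sounds F#5 G4 C4 F4 C#5.
Then write for Bb clarinet: it sounds a major second below written, so the part must be a major second above concert.
F#5 → G#5
G4 → A4
C4 → D4
F4 → G4
C#5 → D#5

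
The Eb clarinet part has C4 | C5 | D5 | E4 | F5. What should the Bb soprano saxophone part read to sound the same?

First find concert pitch: the Eb clarinet sounds a minor third above written, so C4 C5 D5 E4 F5 sounds Eb4 Eb5 F5 G4 Ab5.
Then write for Bb soprano saxophone: it sounds a major second below written, so the part must be a major second above concert.
Eb4 → F4
Eb5 → F5
F5 → G5
G4 → A4
Ab5 → Bb5

F4 F5 G5 A4 Bb5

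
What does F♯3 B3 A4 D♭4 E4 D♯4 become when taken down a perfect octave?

F#2 B2 A3 Db3 E3 D#3

F#3 to F#2
B3 to B2
A4 to A3
Db4 to Db3
E4 to E3
D#4 to D#3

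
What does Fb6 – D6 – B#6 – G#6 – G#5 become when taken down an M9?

Fb6: a ninth down reaches E, and 14 semitones makes it Ebb5.
A major ninth down from D6 gives C5.
A major ninth down from B#6 gives A#5.
G#6: a ninth down reaches F, and 14 semitones makes it F#5.
G#5 down a major ninth is F#4.

Ebb5 C5 A#5 F#5 F#4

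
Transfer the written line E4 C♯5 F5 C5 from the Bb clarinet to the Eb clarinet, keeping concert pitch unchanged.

B3 G#4 C5 G4

First find concert pitch: the Bb clarinet sounds a major second below written, so E4 C♯5 F5 C5 sounds D4 B4 Eb5 Bb4.
Then write for Eb clarinet: it sounds a minor third above written, so the part must be a minor third below concert.
D4 → B3
B4 → G#4
Eb5 → C5
Bb4 → G4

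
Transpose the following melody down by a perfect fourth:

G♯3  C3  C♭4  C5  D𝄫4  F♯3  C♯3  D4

D#3 G2 Gb3 G4 Abb3 C#3 G#2 A3

A perfect fourth down from G#3 gives D#3.
C3: a fourth down reaches G, and 5 semitones makes it G2.
Cb4: a fourth down reaches G, and 5 semitones makes it Gb3.
C5 down a perfect fourth is G4.
A perfect fourth down from Dbb4 gives Abb3.
F#3 down a perfect fourth is C#3.
C#3 down a perfect fourth is G#2.
A perfect fourth down from D4 gives A3.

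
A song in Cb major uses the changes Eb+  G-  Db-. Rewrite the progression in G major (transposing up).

B+ D#- A-

Cb major up to G major is an augmented fifth; each chord root moves by that interval while the quality stays the same.
Eb+: root Eb up an augmented fifth → B, giving B+.
G-: root G up an augmented fifth → D#, giving D#-.
Db-: root Db up an augmented fifth → A, giving A-.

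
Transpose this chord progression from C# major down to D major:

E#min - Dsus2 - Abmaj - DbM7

C# major down to D major is a major seventh; each chord root moves by that interval while the quality stays the same.
E#min: root E# down a major seventh → F#, giving F#min.
Dsus2: root D down a major seventh → Eb, giving Ebsus2.
Abmaj: root Ab down a major seventh → Bbb, giving Bbbmaj.
DbM7: root Db down a major seventh → Ebb, giving EbbM7.

F#min Ebsus2 Bbbmaj EbbM7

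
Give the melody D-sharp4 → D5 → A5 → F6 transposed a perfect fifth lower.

D#4 becomes G#3
D5 becomes G4
A5 becomes D5
F6 becomes Bb5

G#3 G4 D5 Bb5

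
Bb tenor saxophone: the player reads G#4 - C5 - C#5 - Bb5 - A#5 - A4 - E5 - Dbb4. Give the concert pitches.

The Bb tenor saxophone sounds a major ninth below written, so transpose each written note down a major ninth.
G#4 → F#3
C5 → Bb3
C#5 → B3
Bb5 → Ab4
A#5 → G#4
A4 → G3
E5 → D4
Dbb4 → Cbb3

F#3 Bb3 B3 Ab4 G#4 G3 D4 Cbb3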